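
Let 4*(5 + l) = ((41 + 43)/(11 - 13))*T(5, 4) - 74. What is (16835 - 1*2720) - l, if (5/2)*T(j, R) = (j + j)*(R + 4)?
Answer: 28949/2 ≈ 14475.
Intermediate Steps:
T(j, R) = 4*j*(4 + R)/5 (T(j, R) = 2*((j + j)*(R + 4))/5 = 2*((2*j)*(4 + R))/5 = 2*(2*j*(4 + R))/5 = 4*j*(4 + R)/5)
l = -719/2 (l = -5 + (((41 + 43)/(11 - 13))*((⅘)*5*(4 + 4)) - 74)/4 = -5 + ((84/(-2))*((⅘)*5*8) - 74)/4 = -5 + ((84*(-½))*32 - 74)/4 = -5 + (-42*32 - 74)/4 = -5 + (-1344 - 74)/4 = -5 + (¼)*(-1418) = -5 - 709/2 = -719/2 ≈ -359.50)
(16835 - 1*2720) - l = (16835 - 1*2720) - 1*(-719/2) = (16835 - 2720) + 719/2 = 14115 + 719/2 = 28949/2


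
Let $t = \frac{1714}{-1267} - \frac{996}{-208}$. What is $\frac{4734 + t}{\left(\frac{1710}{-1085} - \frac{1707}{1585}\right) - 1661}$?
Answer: $- \frac{15336075702485}{5385594721208} \approx -2.8476$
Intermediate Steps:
$t = \frac{226355}{65884}$ ($t = 1714 \left(- \frac{1}{1267}\right) - - \frac{249}{52} = - \frac{1714}{1267} + \frac{249}{52} = \frac{226355}{65884} \approx 3.4357$)
$\frac{4734 + t}{\left(\frac{1710}{-1085} - \frac{1707}{1585}\right) - 1661} = \frac{4734 + \frac{226355}{65884}}{\left(\frac{1710}{-1085} - \frac{1707}{1585}\right) - 1661} = \frac{312121211}{65884 \left(\left(1710 \left(- \frac{1}{1085}\right) - \frac{1707}{1585}\right) - 1661\right)} = \frac{312121211}{65884 \left(\left(- \frac{342}{217} - \frac{1707}{1585}\right) - 1661\right)} = \frac{312121211}{65884 \left(- \frac{912489}{343945} - 1661\right)} = \frac{312121211}{65884 \left(- \frac{572205134}{343945}\right)} = \frac{312121211}{65884} \left(- \frac{343945}{572205134}\right) = - \frac{15336075702485}{5385594721208}$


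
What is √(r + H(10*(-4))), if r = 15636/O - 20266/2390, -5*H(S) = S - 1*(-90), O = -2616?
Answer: I*√1659755841290/260510 ≈ 4.9454*I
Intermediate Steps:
H(S) = -18 - S/5 (H(S) = -(S - 1*(-90))/5 = -(S + 90)/5 = -(90 + S)/5 = -18 - S/5)
r = -3766079/260510 (r = 15636/(-2616) - 20266/2390 = 15636*(-1/2616) - 20266*1/2390 = -1303/218 - 10133/1195 = -3766079/260510 ≈ -14.457)
√(r + H(10*(-4))) = √(-3766079/260510 + (-18 - 2*(-4))) = √(-3766079/260510 + (-18 - ⅕*(-40))) = √(-3766079/260510 + (-18 + 8)) = √(-3766079/260510 - 10) = √(-6371179/260510) = I*√1659755841290/260510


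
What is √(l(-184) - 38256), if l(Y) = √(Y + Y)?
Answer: 2*√(-9564 + I*√23) ≈ 0.049039 + 195.59*I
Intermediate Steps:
l(Y) = √2*√Y (l(Y) = √(2*Y) = √2*√Y)
√(l(-184) - 38256) = √(√2*√(-184) - 38256) = √(√2*(2*I*√46) - 38256) = √(4*I*√23 - 38256) = √(-38256 + 4*I*√23)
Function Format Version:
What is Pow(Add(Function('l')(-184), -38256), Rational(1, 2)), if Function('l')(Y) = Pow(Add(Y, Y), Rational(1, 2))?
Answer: Mul(2, Pow(Add(-9564, Mul(I, Pow(23, Rational(1, 2)))), Rational(1, 2))) ≈ Add(0.049039, Mul(195.59, I))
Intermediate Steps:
Function('l')(Y) = Mul(Pow(2, Rational(1, 2)), Pow(Y, Rational(1, 2))) (Function('l')(Y) = Pow(Mul(2, Y), Rational(1, 2)) = Mul(Pow(2, Rational(1, 2)), Pow(Y, Rational(1, 2))))
Pow(Add(Function('l')(-184), -38256), Rational(1, 2)) = Pow(Add(Mul(Pow(2, Rational(1, 2)), Pow(-184, Rational(1, 2))), -38256), Rational(1, 2)) = Pow(Add(Mul(Pow(2, Rational(1, 2)), Mul(2, I, Pow(46, Rational(1, 2)))), -38256), Rational(1, 2)) = Pow(Add(Mul(4, I, Pow(23, Rational(1, 2))), -38256), Rational(1, 2)) = Pow(Add(-38256, Mul(4, I, Pow(23, Rational(1, 2)))), Rational(1, 2))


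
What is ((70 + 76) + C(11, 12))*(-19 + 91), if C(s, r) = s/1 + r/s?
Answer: 125208/11 ≈ 11383.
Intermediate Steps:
C(s, r) = s + r/s (C(s, r) = s*1 + r/s = s + r/s)
((70 + 76) + C(11, 12))*(-19 + 91) = ((70 + 76) + (11 + 12/11))*(-19 + 91) = (146 + (11 + 12*(1/11)))*72 = (146 + (11 + 12/11))*72 = (146 + 133/11)*72 = (1739/11)*72 = 125208/11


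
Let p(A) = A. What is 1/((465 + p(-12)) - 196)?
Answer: 1/257 ≈ 0.0038911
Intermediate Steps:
1/((465 + p(-12)) - 196) = 1/((465 - 12) - 196) = 1/(453 - 196) = 1/257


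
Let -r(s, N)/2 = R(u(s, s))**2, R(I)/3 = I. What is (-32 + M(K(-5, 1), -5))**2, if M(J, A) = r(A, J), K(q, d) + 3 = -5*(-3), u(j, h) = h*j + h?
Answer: 52301824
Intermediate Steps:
u(j, h) = h + h*j
R(I) = 3*I
r(s, N) = -18*s**2*(1 + s)**2 (r(s, N) = -2*9*s**2*(1 + s)**2 = -18*s**2*(1 + s)**2)
K(q, d) = 12 (K(q, d) = -3 - 5*(-3) = -3 + 15 = 12)
M(J, A) = -18*A**2*(1 + A)**2
(-32 + M(K(-5, 1), -5))**2 = (-32 - 18*(-5)**2*(1 - 5)**2)**2 = (-32 - 18*25*(-4)**2)**2 = (-32 - 18*25*16)**2 = (-32 - 7200)**2 = (-7232)**2 = 52301824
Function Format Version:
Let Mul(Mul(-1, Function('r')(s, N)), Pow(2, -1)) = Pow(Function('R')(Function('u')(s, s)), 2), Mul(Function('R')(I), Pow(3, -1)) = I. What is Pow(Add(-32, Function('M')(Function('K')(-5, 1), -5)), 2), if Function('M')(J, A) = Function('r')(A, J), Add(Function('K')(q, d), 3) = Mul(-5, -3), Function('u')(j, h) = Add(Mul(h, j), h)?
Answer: 52301824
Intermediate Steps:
Function('u')(j, h) = Add(h, Mul(h, j))
Function('R')(I) = Mul(3, I)
Function('r')(s, N) = Mul(-18, Pow(s, 2), Pow(Add(1, s), 2)) (Function('r')(s, N) = Mul(-2, Pow(Mul(3, Mul(s, Add(1, s))), 2)) = Mul(-2, Pow(Mul(3, s, Add(1, s)), 2)) = Mul(-2, Mul(9, Pow(s, 2), Pow(Add(1, s), 2))) = Mul(-18, Pow(s, 2), Pow(Add(1, s), 2)))
Function('K')(q, d) = 12 (Function('K')(q, d) = Add(-3, Mul(-5, -3)) = Add(-3, 15) = 12)
Function('M')(J, A) = Mul(-18, Pow(A, 2), Pow(Add(1, A), 2))
Pow(Add(-32, Function('M')(Function('K')(-5, 1), -5)), 2) = Pow(Add(-32, Mul(-18, Pow(-5, 2), Pow(Add(1, -5), 2))), 2) = Pow(Add(-32, Mul(-18, 25, Pow(-4, 2))), 2) = Pow(Add(-32, Mul(-18, 25, 16)), 2) = Pow(Add(-32, -7200), 2) = Pow(-7232, 2) = 52301824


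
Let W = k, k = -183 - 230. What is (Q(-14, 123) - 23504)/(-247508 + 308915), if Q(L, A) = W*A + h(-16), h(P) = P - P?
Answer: -74303/61407 ≈ -1.2100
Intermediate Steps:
k = -413
h(P) = 0
W = -413
Q(L, A) = -413*A (Q(L, A) = -413*A + 0 = -413*A)
(Q(-14, 123) - 23504)/(-247508 + 308915) = (-413*123 - 23504)/(-247508 + 308915) = (-50799 - 23504)/61407 = -74303*1/61407 = -74303/61407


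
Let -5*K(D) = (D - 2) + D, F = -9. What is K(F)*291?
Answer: 1164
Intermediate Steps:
K(D) = ⅖ - 2*D/5 (K(D) = -((D - 2) + D)/5 = -((-2 + D) + D)/5 = -(-2 + 2*D)/5 = ⅖ - 2*D/5)
K(F)*291 = (⅖ - ⅖*(-9))*291 = (⅖ + 18/5)*291 = 4*291 = 1164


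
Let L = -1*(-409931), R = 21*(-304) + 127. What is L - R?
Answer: 416188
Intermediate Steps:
R = -6257 (R = -6384 + 127 = -6257)
L = 409931
L - R = 409931 - 1*(-6257) = 409931 + 6257 = 416188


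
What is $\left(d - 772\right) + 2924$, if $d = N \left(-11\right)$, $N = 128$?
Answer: $744$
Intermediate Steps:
$d = -1408$ ($d = 128 \left(-11\right) = -1408$)
$\left(d - 772\right) + 2924 = \left(-1408 - 772\right) + 2924 = -2180 + 2924 = 744$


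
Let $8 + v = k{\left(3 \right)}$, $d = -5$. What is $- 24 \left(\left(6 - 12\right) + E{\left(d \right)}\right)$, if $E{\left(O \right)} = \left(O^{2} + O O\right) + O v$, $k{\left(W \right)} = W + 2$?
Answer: $-1416$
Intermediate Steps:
$k{\left(W \right)} = 2 + W$
$v = -3$ ($v = -8 + \left(2 + 3\right) = -8 + 5 = -3$)
$E{\left(O \right)} = - 3 O + 2 O^{2}$ ($E{\left(O \right)} = \left(O^{2} + O O\right) + O \left(-3\right) = \left(O^{2} + O^{2}\right) - 3 O = 2 O^{2} - 3 O = - 3 O + 2 O^{2}$)
$- 24 \left(\left(6 - 12\right) + E{\left(d \right)}\right) = - 24 \left(\left(6 - 12\right) - 5 \left(-3 + 2 \left(-5\right)\right)\right) = - 24 \left(\left(6 - 12\right) - 5 \left(-3 - 10\right)\right) = - 24 \left(-6 - -65\right) = - 24 \left(-6 + 65\right) = \left(-24\right) 59 = -1416$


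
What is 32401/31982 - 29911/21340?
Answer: -132588131/341247940 ≈ -0.38854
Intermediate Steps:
32401/31982 - 29911/21340 = -132588131/341247940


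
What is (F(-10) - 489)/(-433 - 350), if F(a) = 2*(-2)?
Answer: 17/27 ≈ 0.62963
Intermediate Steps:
F(a) = -4
(F(-10) - 489)/(-433 - 350) = (-4 - 489)/(-433 - 350) = -493/(-783) = -493*(-1/783) = 17/27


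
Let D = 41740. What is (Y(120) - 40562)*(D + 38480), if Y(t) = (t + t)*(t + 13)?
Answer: -693261240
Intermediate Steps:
Y(t) = 2*t*(13 + t) (Y(t) = (2*t)*(13 + t) = 2*t*(13 + t))
(Y(120) - 40562)*(D + 38480) = (2*120*(13 + 120) - 40562)*(41740 + 38480) = (2*120*133 - 40562)*80220 = (31920 - 40562)*80220 = -8642*80220 = -693261240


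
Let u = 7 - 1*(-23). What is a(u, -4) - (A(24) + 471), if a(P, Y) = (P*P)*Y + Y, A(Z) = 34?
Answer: -4109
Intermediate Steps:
u = 30 (u = 7 + 23 = 30)
a(P, Y) = Y + Y*P² (a(P, Y) = P²*Y + Y = Y*P² + Y = Y + Y*P²)
a(u, -4) - (A(24) + 471) = -4*(1 + 30²) - (34 + 471) = -4*(1 + 900) - 1*505 = -4*901 - 505 = -3604 - 505 = -4109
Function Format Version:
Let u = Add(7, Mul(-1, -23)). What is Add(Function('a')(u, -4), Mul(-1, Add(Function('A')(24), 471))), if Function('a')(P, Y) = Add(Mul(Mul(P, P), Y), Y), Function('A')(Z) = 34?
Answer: -4109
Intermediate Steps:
u = 30 (u = Add(7, 23) = 30)
Function('a')(P, Y) = Add(Y, Mul(Y, Pow(P, 2))) (Function('a')(P, Y) = Add(Mul(Pow(P, 2), Y), Y) = Add(Mul(Y, Pow(P, 2)), Y) = Add(Y, Mul(Y, Pow(P, 2))))
Add(Function('a')(u, -4), Mul(-1, Add(Function('A')(24), 471))) = Add(Mul(-4, Add(1, Pow(30, 2))), Mul(-1, Add(34, 471))) = Add(Mul(-4, Add(1, 900)), Mul(-1, 505)) = Add(Mul(-4, 901), -505) = Add(-3604, -505) = -4109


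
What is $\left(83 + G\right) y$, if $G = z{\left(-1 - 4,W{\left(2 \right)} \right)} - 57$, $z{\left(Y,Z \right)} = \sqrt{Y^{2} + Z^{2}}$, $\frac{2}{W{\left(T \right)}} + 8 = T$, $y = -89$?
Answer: $-2314 - \frac{89 \sqrt{226}}{3} \approx -2760.0$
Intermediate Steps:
$W{\left(T \right)} = \frac{2}{-8 + T}$
$G = -57 + \frac{\sqrt{226}}{3}$ ($G = \sqrt{\left(-1 - 4\right)^{2} + \left(\frac{2}{-8 + 2}\right)^{2}} - 57 = \sqrt{\left(-1 - 4\right)^{2} + \left(\frac{2}{-6}\right)^{2}} - 57 = \sqrt{\left(-5\right)^{2} + \left(2 \left(- \frac{1}{6}\right)\right)^{2}} - 57 = \sqrt{25 + \left(- \frac{1}{3}\right)^{2}} - 57 = \sqrt{25 + \frac{1}{9}} - 57 = \sqrt{\frac{226}{9}} - 57 = \frac{\sqrt{226}}{3} - 57 = -57 + \frac{\sqrt{226}}{3} \approx -51.989$)
$\left(83 + G\right) y = \left(83 - \left(57 - \frac{\sqrt{226}}{3}\right)\right) \left(-89\right) = \left(26 + \frac{\sqrt{226}}{3}\right) \left(-89\right) = -2314 - \frac{89 \sqrt{226}}{3}$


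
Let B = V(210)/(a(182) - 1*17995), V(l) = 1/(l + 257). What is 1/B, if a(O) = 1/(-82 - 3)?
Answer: -714311992/85 ≈ -8.4037e+6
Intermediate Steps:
V(l) = 1/(257 + l)
a(O) = -1/85 (a(O) = 1/(-85) = -1/85)
B = -85/714311992 (B = 1/((257 + 210)*(-1/85 - 1*17995)) = 1/(467*(-1/85 - 17995)) = 1/(467*(-1529576/85)) = (1/467)*(-85/1529576) = -85/714311992 ≈ -1.1900e-7)
1/B = 1/(-85/714311992) = -714311992/85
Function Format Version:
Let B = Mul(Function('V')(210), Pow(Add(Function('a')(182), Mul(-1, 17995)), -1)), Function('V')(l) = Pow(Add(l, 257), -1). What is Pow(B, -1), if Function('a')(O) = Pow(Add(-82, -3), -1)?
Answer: Rational(-714311992, 85) ≈ -8.4037e+6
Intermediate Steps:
Function('V')(l) = Pow(Add(257, l), -1)
Function('a')(O) = Rational(-1, 85) (Function('a')(O) = Pow(-85, -1) = Rational(-1, 85))
B = Rational(-85, 714311992) (B = Mul(Pow(Add(257, 210), -1), Pow(Add(Rational(-1, 85), Mul(-1, 17995)), -1)) = Mul(Pow(467, -1), Pow(Add(Rational(-1, 85), -17995), -1)) = Mul(Rational(1, 467), Pow(Rational(-1529576, 85), -1)) = Mul(Rational(1, 467), Rational(-85, 1529576)) = Rational(-85, 714311992) ≈ -1.1900e-7)
Pow(B, -1) = Pow(Rational(-85, 714311992), -1) = Rational(-714311992, 85)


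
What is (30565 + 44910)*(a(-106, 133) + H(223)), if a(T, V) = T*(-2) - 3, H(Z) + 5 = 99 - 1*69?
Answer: 17661150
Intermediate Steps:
H(Z) = 25 (H(Z) = -5 + (99 - 1*69) = -5 + (99 - 69) = -5 + 30 = 25)
a(T, V) = -3 - 2*T (a(T, V) = -2*T - 3 = -3 - 2*T)
(30565 + 44910)*(a(-106, 133) + H(223)) = (30565 + 44910)*((-3 - 2*(-106)) + 25) = 75475*((-3 + 212) + 25) = 75475*(209 + 25) = 75475*234 = 17661150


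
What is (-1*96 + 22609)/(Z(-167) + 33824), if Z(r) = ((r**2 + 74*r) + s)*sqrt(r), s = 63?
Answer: 190369928/10438481647 - 175533861*I*sqrt(167)/20876963294 ≈ 0.018237 - 0.10866*I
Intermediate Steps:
Z(r) = sqrt(r)*(63 + r**2 + 74*r) (Z(r) = ((r**2 + 74*r) + 63)*sqrt(r) = (63 + r**2 + 74*r)*sqrt(r) = sqrt(r)*(63 + r**2 + 74*r))
(-1*96 + 22609)/(Z(-167) + 33824) = (-1*96 + 22609)/(sqrt(-167)*(63 + (-167)**2 + 74*(-167)) + 33824) = (-96 + 22609)/((I*sqrt(167))*(63 + 27889 - 12358) + 33824) = 22513/((I*sqrt(167))*15594 + 33824) = 22513/(15594*I*sqrt(167) + 33824) = 22513/(33824 + 15594*I*sqrt(167))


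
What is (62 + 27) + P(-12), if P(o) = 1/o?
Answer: 1067/12 ≈ 88.917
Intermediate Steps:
(62 + 27) + P(-12) = (62 + 27) + 1/(-12) = 89 - 1/12 = 1067/12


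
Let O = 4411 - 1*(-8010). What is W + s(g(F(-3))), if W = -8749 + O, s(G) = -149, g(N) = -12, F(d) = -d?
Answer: 3523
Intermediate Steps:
O = 12421 (O = 4411 + 8010 = 12421)
W = 3672 (W = -8749 + 12421 = 3672)
W + s(g(F(-3))) = 3672 - 149 = 3523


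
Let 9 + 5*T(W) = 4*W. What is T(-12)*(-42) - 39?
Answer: 2199/5 ≈ 439.80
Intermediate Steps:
T(W) = -9/5 + 4*W/5 (T(W) = -9/5 + (4*W)/5 = -9/5 + 4*W/5)
T(-12)*(-42) - 39 = (-9/5 + (⅘)*(-12))*(-42) - 39 = (-9/5 - 48/5)*(-42) - 39 = -57/5*(-42) - 39 = 2394/5 - 39 = 2199/5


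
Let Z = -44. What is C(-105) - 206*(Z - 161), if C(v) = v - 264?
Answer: 41861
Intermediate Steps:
C(v) = -264 + v
C(-105) - 206*(Z - 161) = (-264 - 105) - 206*(-44 - 161) = -369 - 206*(-205) = -369 + 42230 = 41861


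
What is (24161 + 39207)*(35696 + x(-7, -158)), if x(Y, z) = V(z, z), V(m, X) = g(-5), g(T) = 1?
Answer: 2262047496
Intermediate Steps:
V(m, X) = 1
x(Y, z) = 1
(24161 + 39207)*(35696 + x(-7, -158)) = (24161 + 39207)*(35696 + 1) = 63368*35697 = 2262047496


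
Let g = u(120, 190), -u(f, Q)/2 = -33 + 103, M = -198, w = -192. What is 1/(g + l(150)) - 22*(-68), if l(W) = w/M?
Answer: 6863615/4588 ≈ 1496.0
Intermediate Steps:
u(f, Q) = -140 (u(f, Q) = -2*(-33 + 103) = -2*70 = -140)
l(W) = 32/33 (l(W) = -192/(-198) = -192*(-1/198) = 32/33)
g = -140
1/(g + l(150)) - 22*(-68) = 1/(-140 + 32/33) - 22*(-68) = 1/(-4588/33) + 1496 = -33/4588 + 1496 = 6863615/4588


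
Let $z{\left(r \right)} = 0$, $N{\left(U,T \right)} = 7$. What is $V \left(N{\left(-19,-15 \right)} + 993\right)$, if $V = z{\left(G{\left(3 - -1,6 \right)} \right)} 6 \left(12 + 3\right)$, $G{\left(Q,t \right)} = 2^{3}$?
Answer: $0$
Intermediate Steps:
$G{\left(Q,t \right)} = 8$
$V = 0$ ($V = 0 \cdot 6 \left(12 + 3\right) = 0 \cdot 15 = 0$)
$V \left(N{\left(-19,-15 \right)} + 993\right) = 0 \left(7 + 993\right) = 0 \cdot 1000 = 0$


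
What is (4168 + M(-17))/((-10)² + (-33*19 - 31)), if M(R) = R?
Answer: -4151/558 ≈ -7.4391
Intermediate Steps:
(4168 + M(-17))/((-10)² + (-33*19 - 31)) = (4168 - 17)/((-10)² + (-33*19 - 31)) = 4151/(100 + (-627 - 31)) = 4151/(100 - 658) = 4151/(-558) = 4151*(-1/558) = -4151/558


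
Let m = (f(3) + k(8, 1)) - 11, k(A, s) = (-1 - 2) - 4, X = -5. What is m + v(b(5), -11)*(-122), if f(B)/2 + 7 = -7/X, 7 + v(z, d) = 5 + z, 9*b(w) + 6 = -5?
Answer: 16376/45 ≈ 363.91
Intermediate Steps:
b(w) = -11/9 (b(w) = -2/3 + (1/9)*(-5) = -2/3 - 5/9 = -11/9)
v(z, d) = -2 + z (v(z, d) = -7 + (5 + z) = -2 + z)
f(B) = -56/5 (f(B) = -14 + 2*(-7/(-5)) = -14 + 2*(-7*(-1/5)) = -14 + 2*(7/5) = -14 + 14/5 = -56/5)
k(A, s) = -7 (k(A, s) = -3 - 4 = -7)
m = -146/5 (m = (-56/5 - 7) - 11 = -91/5 - 11 = -146/5 ≈ -29.200)
m + v(b(5), -11)*(-122) = -146/5 + (-2 - 11/9)*(-122) = -146/5 - 29/9*(-122) = -146/5 + 3538/9 = 16376/45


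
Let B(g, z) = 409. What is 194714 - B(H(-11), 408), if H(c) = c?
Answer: 194305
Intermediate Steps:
194714 - B(H(-11), 408) = 194714 - 1*409 = 194714 - 409 = 194305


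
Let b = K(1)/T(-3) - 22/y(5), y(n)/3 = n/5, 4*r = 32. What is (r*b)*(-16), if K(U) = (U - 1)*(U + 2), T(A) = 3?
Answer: 2816/3 ≈ 938.67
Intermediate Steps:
r = 8 (r = (¼)*32 = 8)
K(U) = (-1 + U)*(2 + U)
y(n) = 3*n/5 (y(n) = 3*(n/5) = 3*n/5)
b = -22/3 (b = (-2 + 1 + 1²)/3 - 22/((⅗)*5) = (-2 + 1 + 1)*(⅓) - 22/3 = 0*(⅓) - 22*⅓ = 0 - 22/3 = -22/3 ≈ -7.3333)
(r*b)*(-16) = (8*(-22/3))*(-16) = -176/3*(-16) = 2816/3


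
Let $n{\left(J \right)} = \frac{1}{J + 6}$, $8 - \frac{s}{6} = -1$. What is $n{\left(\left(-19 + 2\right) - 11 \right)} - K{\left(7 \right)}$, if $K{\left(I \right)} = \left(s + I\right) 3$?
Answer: $- \frac{4027}{22} \approx -183.05$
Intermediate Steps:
$s = 54$ ($s = 48 - -6 = 48 + 6 = 54$)
$K{\left(I \right)} = 162 + 3 I$ ($K{\left(I \right)} = \left(54 + I\right) 3 = 162 + 3 I$)
$n{\left(J \right)} = \frac{1}{6 + J}$
$n{\left(\left(-19 + 2\right) - 11 \right)} - K{\left(7 \right)} = \frac{1}{6 + \left(\left(-19 + 2\right) - 11\right)} - \left(162 + 3 \cdot 7\right) = \frac{1}{6 - 28} - \left(162 + 21\right) = \frac{1}{6 - 28} - 183 = \frac{1}{-22} - 183 = - \frac{1}{22} - 183 = - \frac{4027}{22}$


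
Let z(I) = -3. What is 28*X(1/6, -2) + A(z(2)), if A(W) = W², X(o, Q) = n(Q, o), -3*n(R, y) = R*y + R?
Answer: 277/9 ≈ 30.778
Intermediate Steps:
n(R, y) = -R/3 - R*y/3 (n(R, y) = -(R*y + R)/3 = -(R + R*y)/3 = -R/3 - R*y/3)
X(o, Q) = -Q*(1 + o)/3
28*X(1/6, -2) + A(z(2)) = 28*(-⅓*(-2)*(1 + 1/6)) + (-3)² = 28*(-⅓*(-2)*(1 + ⅙)) + 9 = 28*(-⅓*(-2)*7/6) + 9 = 28*(7/9) + 9 = 196/9 + 9 = 277/9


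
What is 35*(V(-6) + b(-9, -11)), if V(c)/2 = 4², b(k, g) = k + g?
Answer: 420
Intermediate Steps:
b(k, g) = g + k
V(c) = 32 (V(c) = 2*4² = 2*16 = 32)
35*(V(-6) + b(-9, -11)) = 35*(32 + (-11 - 9)) = 35*(32 - 20) = 35*12 = 420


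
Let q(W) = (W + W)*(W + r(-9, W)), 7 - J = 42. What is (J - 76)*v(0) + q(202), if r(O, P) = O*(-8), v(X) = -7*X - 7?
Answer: 111473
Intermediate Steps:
J = -35 (J = 7 - 1*42 = 7 - 42 = -35)
v(X) = -7 - 7*X
r(O, P) = -8*O
q(W) = 2*W*(72 + W) (q(W) = (W + W)*(W - 8*(-9)) = (2*W)*(W + 72) = (2*W)*(72 + W) = 2*W*(72 + W))
(J - 76)*v(0) + q(202) = (-35 - 76)*(-7 - 7*0) + 2*202*(72 + 202) = -111*(-7 + 0) + 2*202*274 = -111*(-7) + 110696 = 777 + 110696 = 111473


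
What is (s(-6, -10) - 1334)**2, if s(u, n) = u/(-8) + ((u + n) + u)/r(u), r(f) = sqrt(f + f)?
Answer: 85320731/48 - 58663*I*sqrt(3)/6 ≈ 1.7775e+6 - 16935.0*I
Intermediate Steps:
r(f) = sqrt(2)*sqrt(f) (r(f) = sqrt(2*f) = sqrt(2)*sqrt(f))
s(u, n) = -u/8 + sqrt(2)*(n + 2*u)/(2*sqrt(u)) (s(u, n) = u/(-8) + ((u + n) + u)/((sqrt(2)*sqrt(u))) = u*(-1/8) + ((n + u) + u)*(sqrt(2)/(2*sqrt(u))) = -u/8 + (n + 2*u)*(sqrt(2)/(2*sqrt(u))) = -u/8 + sqrt(2)*(n + 2*u)/(2*sqrt(u)))
(s(-6, -10) - 1334)**2 = (sqrt(2)*(-6 + (1/2)*(-10) - sqrt(2)*(-6)**(3/2)/16)/sqrt(-6) - 1334)**2 = (sqrt(2)*(-I*sqrt(6)/6)*(-6 - 5 - sqrt(2)*(-6*I*sqrt(6))/16) - 1334)**2 = (sqrt(2)*(-I*sqrt(6)/6)*(-6 - 5 + 3*I*sqrt(3)/4) - 1334)**2 = (sqrt(2)*(-I*sqrt(6)/6)*(-11 + 3*I*sqrt(3)/4) - 1334)**2 = (-I*sqrt(3)*(-11 + 3*I*sqrt(3)/4)/3 - 1334)**2 = (-1334 - I*sqrt(3)*(-11 + 3*I*sqrt(3)/4)/3)**2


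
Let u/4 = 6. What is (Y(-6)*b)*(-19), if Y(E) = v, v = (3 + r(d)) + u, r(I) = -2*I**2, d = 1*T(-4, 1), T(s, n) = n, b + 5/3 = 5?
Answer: -4750/3 ≈ -1583.3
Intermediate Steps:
b = 10/3 (b = -5/3 + 5 = 10/3 ≈ 3.3333)
d = 1 (d = 1*1 = 1)
u = 24 (u = 4*6 = 24)
v = 25 (v = (3 - 2*1**2) + 24 = (3 - 2*1) + 24 = (3 - 2) + 24 = 1 + 24 = 25)
Y(E) = 25
(Y(-6)*b)*(-19) = (25*(10/3))*(-19) = (250/3)*(-19) = -4750/3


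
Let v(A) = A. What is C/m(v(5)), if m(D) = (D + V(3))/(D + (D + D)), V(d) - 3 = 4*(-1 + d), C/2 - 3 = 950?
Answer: 14295/8 ≈ 1786.9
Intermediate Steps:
C = 1906 (C = 6 + 2*950 = 6 + 1900 = 1906)
V(d) = -1 + 4*d (V(d) = 3 + 4*(-1 + d) = 3 + (-4 + 4*d) = -1 + 4*d)
m(D) = (11 + D)/(3*D) (m(D) = (D + (-1 + 4*3))/(D + (D + D)) = (D + (-1 + 12))/(D + 2*D) = (D + 11)/((3*D)) = (11 + D)*(1/(3*D)) = (11 + D)/(3*D))
C/m(v(5)) = 1906/(((1/3)*(11 + 5)/5)) = 1906/(((1/3)*(1/5)*16)) = 1906/(16/15) = 1906*(15/16) = 14295/8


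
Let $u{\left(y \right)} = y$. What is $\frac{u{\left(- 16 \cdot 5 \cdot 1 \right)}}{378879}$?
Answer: $- \frac{80}{378879} \approx -0.00021115$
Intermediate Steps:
$\frac{u{\left(- 16 \cdot 5 \cdot 1 \right)}}{378879} = \frac{\left(-16\right) 5 \cdot 1}{378879} = \left(-16\right) 5 \cdot \frac{1}{378879} = \left(-80\right) \frac{1}{378879} = - \frac{80}{378879}$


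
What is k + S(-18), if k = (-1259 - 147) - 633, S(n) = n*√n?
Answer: -2039 - 54*I*√2 ≈ -2039.0 - 76.368*I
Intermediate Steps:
S(n) = n^(3/2)
k = -2039 (k = -1406 - 633 = -2039)
k + S(-18) = -2039 + (-18)^(3/2) = -2039 - 54*I*√2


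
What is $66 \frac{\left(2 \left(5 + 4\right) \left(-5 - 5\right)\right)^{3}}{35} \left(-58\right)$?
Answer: $\frac{4464979200}{7} \approx 6.3785 \cdot 10^{8}$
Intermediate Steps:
$66 \frac{\left(2 \left(5 + 4\right) \left(-5 - 5\right)\right)^{3}}{35} \left(-58\right) = 66 \left(2 \cdot 9 \left(-10\right)\right)^{3} \cdot \frac{1}{35} \left(-58\right) = 66 \left(18 \left(-10\right)\right)^{3} \cdot \frac{1}{35} \left(-58\right) = 66 \left(-180\right)^{3} \cdot \frac{1}{35} \left(-58\right) = 66 \left(\left(-5832000\right) \frac{1}{35}\right) \left(-58\right) = 66 \left(- \frac{1166400}{7}\right) \left(-58\right) = \left(- \frac{76982400}{7}\right) \left(-58\right) = \frac{4464979200}{7}$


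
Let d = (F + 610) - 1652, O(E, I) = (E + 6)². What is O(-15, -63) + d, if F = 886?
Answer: -75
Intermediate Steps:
O(E, I) = (6 + E)²
d = -156 (d = (886 + 610) - 1652 = 1496 - 1652 = -156)
O(-15, -63) + d = (6 - 15)² - 156 = (-9)² - 156 = 81 - 156 = -75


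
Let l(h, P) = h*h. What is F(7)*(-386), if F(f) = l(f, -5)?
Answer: -18914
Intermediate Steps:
l(h, P) = h²
F(f) = f²
F(7)*(-386) = 7²*(-386) = 49*(-386) = -18914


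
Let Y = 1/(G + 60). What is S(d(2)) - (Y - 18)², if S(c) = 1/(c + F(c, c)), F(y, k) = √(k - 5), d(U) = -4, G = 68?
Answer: -132660761/409600 - 3*I/25 ≈ -323.88 - 0.12*I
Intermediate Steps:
F(y, k) = √(-5 + k)
Y = 1/128 (Y = 1/(68 + 60) = 1/128 ≈ 0.0078125)
S(c) = 1/(c + √(-5 + c))
S(d(2)) - (Y - 18)² = 1/(-4 + √(-5 - 4)) - (1/128 - 18)² = 1/(-4 + √(-9)) - (-2303/128)² = 1/(-4 + 3*I) - 1*5303809/16384 = (-4 - 3*I)/25 - 5303809/16384 = -5303809/16384 + (-4 - 3*I)/25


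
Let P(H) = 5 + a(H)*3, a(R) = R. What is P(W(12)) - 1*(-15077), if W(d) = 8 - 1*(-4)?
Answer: 15118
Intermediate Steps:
W(d) = 12 (W(d) = 8 + 4 = 12)
P(H) = 5 + 3*H (P(H) = 5 + H*3 = 5 + 3*H)
P(W(12)) - 1*(-15077) = (5 + 3*12) - 1*(-15077) = (5 + 36) + 15077 = 41 + 15077 = 15118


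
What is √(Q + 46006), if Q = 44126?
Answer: 2*√22533 ≈ 300.22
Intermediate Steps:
√(Q + 46006) = √(44126 + 46006) = √90132 = 2*√22533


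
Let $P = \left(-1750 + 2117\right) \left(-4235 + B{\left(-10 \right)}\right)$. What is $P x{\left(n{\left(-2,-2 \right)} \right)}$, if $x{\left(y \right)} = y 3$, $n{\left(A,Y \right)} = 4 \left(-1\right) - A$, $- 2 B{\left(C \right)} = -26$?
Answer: $9296844$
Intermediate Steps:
$B{\left(C \right)} = 13$ ($B{\left(C \right)} = \left(- \frac{1}{2}\right) \left(-26\right) = 13$)
$n{\left(A,Y \right)} = -4 - A$
$P = -1549474$ ($P = \left(-1750 + 2117\right) \left(-4235 + 13\right) = 367 \left(-4222\right) = -1549474$)
$x{\left(y \right)} = 3 y$
$P x{\left(n{\left(-2,-2 \right)} \right)} = - 1549474 \cdot 3 \left(-4 - -2\right) = - 1549474 \cdot 3 \left(-4 + 2\right) = - 1549474 \cdot 3 \left(-2\right) = \left(-1549474\right) \left(-6\right) = 9296844$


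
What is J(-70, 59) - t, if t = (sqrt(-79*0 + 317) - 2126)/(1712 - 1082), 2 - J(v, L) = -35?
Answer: 12718/315 - sqrt(317)/630 ≈ 40.346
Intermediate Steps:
J(v, L) = 37 (J(v, L) = 2 - 1*(-35) = 2 + 35 = 37)
t = -1063/315 + sqrt(317)/630 (t = (sqrt(0 + 317) - 2126)/630 = (sqrt(317) - 2126)*(1/630) = (-2126 + sqrt(317))*(1/630) = -1063/315 + sqrt(317)/630 ≈ -3.3463)
J(-70, 59) - t = 37 - (-1063/315 + sqrt(317)/630) = 37 + (1063/315 - sqrt(317)/630) = 12718/315 - sqrt(317)/630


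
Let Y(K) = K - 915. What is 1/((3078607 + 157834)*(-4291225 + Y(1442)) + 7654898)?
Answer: -1/13886583270920 ≈ -7.2012e-14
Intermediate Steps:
Y(K) = -915 + K
1/((3078607 + 157834)*(-4291225 + Y(1442)) + 7654898) = 1/((3078607 + 157834)*(-4291225 + (-915 + 1442)) + 7654898) = 1/(3236441*(-4291225 + 527) + 7654898) = 1/(3236441*(-4290698) + 7654898) = 1/(-13886590925818 + 7654898) = 1/(-13886583270920) = -1/13886583270920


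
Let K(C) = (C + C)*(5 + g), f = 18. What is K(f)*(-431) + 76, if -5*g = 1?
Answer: -372004/5 ≈ -74401.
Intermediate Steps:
g = -⅕ (g = -⅕*1 = -⅕ ≈ -0.20000)
K(C) = 48*C/5 (K(C) = (C + C)*(5 - ⅕) = (2*C)*(24/5) = 48*C/5)
K(f)*(-431) + 76 = ((48/5)*18)*(-431) + 76 = (864/5)*(-431) + 76 = -372384/5 + 76 = -372004/5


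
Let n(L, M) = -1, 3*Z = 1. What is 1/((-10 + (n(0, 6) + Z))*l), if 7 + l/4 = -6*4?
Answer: 3/3968 ≈ 0.00075605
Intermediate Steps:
Z = ⅓ (Z = (⅓)*1 = ⅓ ≈ 0.33333)
l = -124 (l = -28 + 4*(-6*4) = -28 + 4*(-24) = -28 - 96 = -124)
1/((-10 + (n(0, 6) + Z))*l) = 1/((-10 + (-1 + ⅓))*(-124)) = 1/((-10 - ⅔)*(-124)) = 1/(-32/3*(-124)) = 1/(3968/3) = 3/3968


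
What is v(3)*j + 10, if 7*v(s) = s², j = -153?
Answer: -1307/7 ≈ -186.71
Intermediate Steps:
v(s) = s²/7
v(3)*j + 10 = ((⅐)*3²)*(-153) + 10 = ((⅐)*9)*(-153) + 10 = (9/7)*(-153) + 10 = -1377/7 + 10 = -1307/7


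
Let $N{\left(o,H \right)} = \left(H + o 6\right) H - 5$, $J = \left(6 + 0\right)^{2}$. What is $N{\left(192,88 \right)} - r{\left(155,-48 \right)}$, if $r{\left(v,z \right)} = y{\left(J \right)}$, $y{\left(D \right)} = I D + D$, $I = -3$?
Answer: $109187$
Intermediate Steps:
$J = 36$ ($J = 6^{2} = 36$)
$y{\left(D \right)} = - 2 D$ ($y{\left(D \right)} = - 3 D + D = - 2 D$)
$N{\left(o,H \right)} = -5 + H \left(H + 6 o\right)$ ($N{\left(o,H \right)} = \left(H + 6 o\right) H - 5 = H \left(H + 6 o\right) - 5 = -5 + H \left(H + 6 o\right)$)
$r{\left(v,z \right)} = -72$ ($r{\left(v,z \right)} = \left(-2\right) 36 = -72$)
$N{\left(192,88 \right)} - r{\left(155,-48 \right)} = \left(-5 + 88^{2} + 6 \cdot 88 \cdot 192\right) - -72 = \left(-5 + 7744 + 101376\right) + 72 = 109115 + 72 = 109187$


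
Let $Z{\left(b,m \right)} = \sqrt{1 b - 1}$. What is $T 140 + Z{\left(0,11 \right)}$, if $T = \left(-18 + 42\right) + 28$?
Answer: $7280 + i \approx 7280.0 + 1.0 i$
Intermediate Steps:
$Z{\left(b,m \right)} = \sqrt{-1 + b}$ ($Z{\left(b,m \right)} = \sqrt{b - 1} = \sqrt{-1 + b}$)
$T = 52$ ($T = 24 + 28 = 52$)
$T 140 + Z{\left(0,11 \right)} = 52 \cdot 140 + \sqrt{-1 + 0} = 7280 + \sqrt{-1} = 7280 + i$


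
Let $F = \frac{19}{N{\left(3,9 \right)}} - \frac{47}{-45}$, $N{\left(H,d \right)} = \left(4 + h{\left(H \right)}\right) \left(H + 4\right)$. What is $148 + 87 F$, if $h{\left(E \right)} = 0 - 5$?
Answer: $\frac{286}{105} \approx 2.7238$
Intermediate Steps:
$h{\left(E \right)} = -5$
$N{\left(H,d \right)} = -4 - H$ ($N{\left(H,d \right)} = \left(4 - 5\right) \left(H + 4\right) = - (4 + H) = -4 - H$)
$F = - \frac{526}{315}$ ($F = \frac{19}{-4 - 3} - \frac{47}{-45} = \frac{19}{-4 - 3} - - \frac{47}{45} = \frac{19}{-7} + \frac{47}{45} = 19 \left(- \frac{1}{7}\right) + \frac{47}{45} = - \frac{19}{7} + \frac{47}{45} = - \frac{526}{315} \approx -1.6698$)
$148 + 87 F = 148 + 87 \left(- \frac{526}{315}\right) = 148 - \frac{15254}{105} = \frac{286}{105}$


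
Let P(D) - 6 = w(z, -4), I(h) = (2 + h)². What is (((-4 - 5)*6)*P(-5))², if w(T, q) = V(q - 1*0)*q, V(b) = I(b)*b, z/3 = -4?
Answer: 14288400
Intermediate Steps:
z = -12 (z = 3*(-4) = -12)
V(b) = b*(2 + b)² (V(b) = (2 + b)²*b = b*(2 + b)²)
w(T, q) = q²*(2 + q)² (w(T, q) = ((q - 1*0)*(2 + (q - 1*0))²)*q = ((q + 0)*(2 + (q + 0))²)*q = (q*(2 + q)²)*q = q²*(2 + q)²)
P(D) = 70 (P(D) = 6 + (-4)²*(2 - 4)² = 6 + 16*(-2)² = 6 + 16*4 = 6 + 64 = 70)
(((-4 - 5)*6)*P(-5))² = (((-4 - 5)*6)*70)² = (-9*6*70)² = (-54*70)² = (-3780)² = 14288400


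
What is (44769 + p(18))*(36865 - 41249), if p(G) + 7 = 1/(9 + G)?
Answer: -5298392800/27 ≈ -1.9624e+8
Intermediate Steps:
p(G) = -7 + 1/(9 + G)
(44769 + p(18))*(36865 - 41249) = (44769 + (-62 - 7*18)/(9 + 18))*(36865 - 41249) = (44769 + (-62 - 126)/27)*(-4384) = (44769 + (1/27)*(-188))*(-4384) = (44769 - 188/27)*(-4384) = (1208575/27)*(-4384) = -5298392800/27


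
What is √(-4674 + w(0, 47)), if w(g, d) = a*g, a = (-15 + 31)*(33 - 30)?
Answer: I*√4674 ≈ 68.367*I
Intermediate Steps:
a = 48 (a = 16*3 = 48)
w(g, d) = 48*g
√(-4674 + w(0, 47)) = √(-4674 + 48*0) = √(-4674 + 0) = √(-4674) = I*√4674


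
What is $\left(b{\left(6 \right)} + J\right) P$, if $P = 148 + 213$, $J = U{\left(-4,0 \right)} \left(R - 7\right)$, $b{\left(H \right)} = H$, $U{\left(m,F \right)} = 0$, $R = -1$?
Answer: $2166$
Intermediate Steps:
$J = 0$ ($J = 0 \left(-1 - 7\right) = 0 \left(-8\right) = 0$)
$P = 361$
$\left(b{\left(6 \right)} + J\right) P = \left(6 + 0\right) 361 = 6 \cdot 361 = 2166$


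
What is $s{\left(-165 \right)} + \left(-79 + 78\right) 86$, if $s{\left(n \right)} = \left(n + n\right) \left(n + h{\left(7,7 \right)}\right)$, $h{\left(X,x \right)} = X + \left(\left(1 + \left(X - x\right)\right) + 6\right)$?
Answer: $49744$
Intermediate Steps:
$h{\left(X,x \right)} = 7 - x + 2 X$ ($h{\left(X,x \right)} = X + \left(\left(1 + X - x\right) + 6\right) = X + \left(7 + X - x\right) = 7 - x + 2 X$)
$s{\left(n \right)} = 2 n \left(14 + n\right)$ ($s{\left(n \right)} = \left(n + n\right) \left(n + \left(7 - 7 + 2 \cdot 7\right)\right) = 2 n \left(n + \left(7 - 7 + 14\right)\right) = 2 n \left(n + 14\right) = 2 n \left(14 + n\right)$)
$s{\left(-165 \right)} + \left(-79 + 78\right) 86 = 2 \left(-165\right) \left(14 - 165\right) + \left(-79 + 78\right) 86 = 2 \left(-165\right) \left(-151\right) - 86 = 49830 - 86 = 49744$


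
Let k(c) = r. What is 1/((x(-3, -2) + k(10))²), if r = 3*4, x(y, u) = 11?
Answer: 1/529 ≈ 0.0018904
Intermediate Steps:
r = 12
k(c) = 12
1/((x(-3, -2) + k(10))²) = 1/((11 + 12)²) = 1/(23²) = 1/529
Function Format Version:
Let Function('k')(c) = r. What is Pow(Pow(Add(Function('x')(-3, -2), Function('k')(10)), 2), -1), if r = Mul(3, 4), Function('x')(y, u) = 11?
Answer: Rational(1, 529) ≈ 0.0018904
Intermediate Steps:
r = 12
Function('k')(c) = 12
Pow(Pow(Add(Function('x')(-3, -2), Function('k')(10)), 2), -1) = Pow(Pow(Add(11, 12), 2), -1) = Pow(Pow(23, 2), -1) = Pow(529, -1) = Rational(1, 529)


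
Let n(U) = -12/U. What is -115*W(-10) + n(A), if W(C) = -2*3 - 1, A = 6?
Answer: 803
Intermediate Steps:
W(C) = -7 (W(C) = -6 - 1 = -7)
-115*W(-10) + n(A) = -115*(-7) - 12/6 = 805 - 12*⅙ = 805 - 2 = 803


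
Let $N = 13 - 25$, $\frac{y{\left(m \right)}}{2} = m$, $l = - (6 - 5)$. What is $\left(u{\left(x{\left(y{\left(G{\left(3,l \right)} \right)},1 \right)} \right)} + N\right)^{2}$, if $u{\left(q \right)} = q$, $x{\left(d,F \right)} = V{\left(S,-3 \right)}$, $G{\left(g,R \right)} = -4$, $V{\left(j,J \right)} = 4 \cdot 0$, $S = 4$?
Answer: $144$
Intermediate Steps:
$V{\left(j,J \right)} = 0$
$l = -1$ ($l = \left(-1\right) 1 = -1$)
$y{\left(m \right)} = 2 m$
$x{\left(d,F \right)} = 0$
$N = -12$
$\left(u{\left(x{\left(y{\left(G{\left(3,l \right)} \right)},1 \right)} \right)} + N\right)^{2} = \left(0 - 12\right)^{2} = \left(-12\right)^{2} = 144$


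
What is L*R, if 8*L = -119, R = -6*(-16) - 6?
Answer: -5355/4 ≈ -1338.8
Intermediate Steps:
R = 90 (R = 96 - 6 = 90)
L = -119/8 (L = (⅛)*(-119) = -119/8 ≈ -14.875)
L*R = -119/8*90 = -5355/4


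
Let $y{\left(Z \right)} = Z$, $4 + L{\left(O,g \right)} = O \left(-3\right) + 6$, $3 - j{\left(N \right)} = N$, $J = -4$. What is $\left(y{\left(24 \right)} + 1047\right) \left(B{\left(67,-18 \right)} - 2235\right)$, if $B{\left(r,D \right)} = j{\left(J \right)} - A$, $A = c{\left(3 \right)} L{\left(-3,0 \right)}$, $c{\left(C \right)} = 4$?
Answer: $-2433312$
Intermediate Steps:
$j{\left(N \right)} = 3 - N$
$L{\left(O,g \right)} = 2 - 3 O$ ($L{\left(O,g \right)} = -4 + \left(O \left(-3\right) + 6\right) = -4 - \left(-6 + 3 O\right) = 2 - 3 O$)
$A = 44$ ($A = 4 \left(2 - -9\right) = 4 \left(2 + 9\right) = 4 \cdot 11 = 44$)
$B{\left(r,D \right)} = -37$ ($B{\left(r,D \right)} = \left(3 - -4\right) - 44 = \left(3 + 4\right) - 44 = 7 - 44 = -37$)
$\left(y{\left(24 \right)} + 1047\right) \left(B{\left(67,-18 \right)} - 2235\right) = \left(24 + 1047\right) \left(-37 - 2235\right) = 1071 \left(-2272\right) = -2433312$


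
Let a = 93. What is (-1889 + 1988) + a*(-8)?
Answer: -645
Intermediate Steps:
(-1889 + 1988) + a*(-8) = (-1889 + 1988) + 93*(-8) = 99 - 744 = -645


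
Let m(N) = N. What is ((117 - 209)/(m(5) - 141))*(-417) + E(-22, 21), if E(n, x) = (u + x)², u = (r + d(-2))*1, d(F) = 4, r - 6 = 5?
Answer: 34473/34 ≈ 1013.9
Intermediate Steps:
r = 11 (r = 6 + 5 = 11)
u = 15 (u = (11 + 4)*1 = 15*1 = 15)
E(n, x) = (15 + x)²
((117 - 209)/(m(5) - 141))*(-417) + E(-22, 21) = ((117 - 209)/(5 - 141))*(-417) + (15 + 21)² = -92/(-136)*(-417) + 36² = -92*(-1/136)*(-417) + 1296 = (23/34)*(-417) + 1296 = -9591/34 + 1296 = 34473/34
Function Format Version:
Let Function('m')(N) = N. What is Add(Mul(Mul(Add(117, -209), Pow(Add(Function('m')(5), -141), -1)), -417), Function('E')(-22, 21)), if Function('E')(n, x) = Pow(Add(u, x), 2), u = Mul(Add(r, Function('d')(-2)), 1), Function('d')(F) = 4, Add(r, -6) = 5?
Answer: Rational(34473, 34) ≈ 1013.9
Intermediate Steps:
r = 11 (r = Add(6, 5) = 11)
u = 15 (u = Mul(Add(11, 4), 1) = Mul(15, 1) = 15)
Function('E')(n, x) = Pow(Add(15, x), 2)
Add(Mul(Mul(Add(117, -209), Pow(Add(Function('m')(5), -141), -1)), -417), Function('E')(-22, 21)) = Add(Mul(Mul(Add(117, -209), Pow(Add(5, -141), -1)), -417), Pow(Add(15, 21), 2)) = Add(Mul(Mul(-92, Pow(-136, -1)), -417), Pow(36, 2)) = Add(Mul(Mul(-92, Rational(-1, 136)), -417), 1296) = Add(Mul(Rational(23, 34), -417), 1296) = Add(Rational(-9591, 34), 1296) = Rational(34473, 34)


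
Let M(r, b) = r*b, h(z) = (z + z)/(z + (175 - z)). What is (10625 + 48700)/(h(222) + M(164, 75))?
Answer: 3460625/717648 ≈ 4.8222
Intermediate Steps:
h(z) = 2*z/175 (h(z) = (2*z)/175 = (2*z)*(1/175) = 2*z/175)
M(r, b) = b*r
(10625 + 48700)/(h(222) + M(164, 75)) = (10625 + 48700)/((2/175)*222 + 75*164) = 59325/(444/175 + 12300) = 59325/(2152944/175) = 59325*(175/2152944) = 3460625/717648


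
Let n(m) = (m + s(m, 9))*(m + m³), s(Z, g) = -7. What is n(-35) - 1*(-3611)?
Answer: 1805831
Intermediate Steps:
n(m) = (-7 + m)*(m + m³) (n(m) = (m - 7)*(m + m³) = (-7 + m)*(m + m³))
n(-35) - 1*(-3611) = -35*(-7 - 35 + (-35)³ - 7*(-35)²) - 1*(-3611) = -35*(-7 - 35 - 42875 - 7*1225) + 3611 = -35*(-7 - 35 - 42875 - 8575) + 3611 = -35*(-51492) + 3611 = 1802220 + 3611 = 1805831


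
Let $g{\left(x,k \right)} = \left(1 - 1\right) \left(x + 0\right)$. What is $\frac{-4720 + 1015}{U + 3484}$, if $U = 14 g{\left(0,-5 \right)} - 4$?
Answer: $- \frac{247}{232} \approx -1.0647$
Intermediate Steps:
$g{\left(x,k \right)} = 0$ ($g{\left(x,k \right)} = 0 x = 0$)
$U = -4$ ($U = 14 \cdot 0 - 4 = 0 - 4 = -4$)
$\frac{-4720 + 1015}{U + 3484} = \frac{-4720 + 1015}{-4 + 3484} = - \frac{3705}{3480} = \left(-3705\right) \frac{1}{3480} = - \frac{247}{232}$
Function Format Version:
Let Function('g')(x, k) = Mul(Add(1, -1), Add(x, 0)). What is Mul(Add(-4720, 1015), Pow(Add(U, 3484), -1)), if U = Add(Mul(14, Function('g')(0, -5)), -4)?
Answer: Rational(-247, 232) ≈ -1.0647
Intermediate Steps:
Function('g')(x, k) = 0 (Function('g')(x, k) = Mul(0, x) = 0)
U = -4 (U = Add(Mul(14, 0), -4) = Add(0, -4) = -4)
Mul(Add(-4720, 1015), Pow(Add(U, 3484), -1)) = Mul(Add(-4720, 1015), Pow(Add(-4, 3484), -1)) = Mul(-3705, Pow(3480, -1)) = Mul(-3705, Rational(1, 3480)) = Rational(-247, 232)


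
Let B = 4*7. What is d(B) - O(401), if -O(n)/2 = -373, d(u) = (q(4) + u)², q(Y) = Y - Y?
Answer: 38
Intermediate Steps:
q(Y) = 0
B = 28
d(u) = u² (d(u) = (0 + u)² = u²)
O(n) = 746 (O(n) = -2*(-373) = 746)
d(B) - O(401) = 28² - 1*746 = 784 - 746 = 38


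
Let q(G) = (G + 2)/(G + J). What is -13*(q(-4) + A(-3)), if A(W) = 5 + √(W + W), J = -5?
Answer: -611/9 - 13*I*√6 ≈ -67.889 - 31.843*I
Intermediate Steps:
q(G) = (2 + G)/(-5 + G) (q(G) = (G + 2)/(G - 5) = (2 + G)/(-5 + G))
A(W) = 5 + √2*√W (A(W) = 5 + √(2*W) = 5 + √2*√W)
-13*(q(-4) + A(-3)) = -13*((2 - 4)/(-5 - 4) + (5 + √2*√(-3))) = -13*(-2/(-9) + (5 + √2*(I*√3))) = -13*(-⅑*(-2) + (5 + I*√6)) = -13*(2/9 + (5 + I*√6)) = -13*(47/9 + I*√6) = -611/9 - 13*I*√6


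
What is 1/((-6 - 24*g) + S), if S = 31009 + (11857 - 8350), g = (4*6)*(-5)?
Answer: 1/37390 ≈ 2.6745e-5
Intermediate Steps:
g = -120 (g = 24*(-5) = -120)
S = 34516 (S = 31009 + 3507 = 34516)
1/((-6 - 24*g) + S) = 1/((-6 - 24*(-120)) + 34516) = 1/((-6 + 2880) + 34516) = 1/(2874 + 34516) = 1/37390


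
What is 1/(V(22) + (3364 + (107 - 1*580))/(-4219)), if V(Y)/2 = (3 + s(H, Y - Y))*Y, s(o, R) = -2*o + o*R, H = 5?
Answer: -4219/1302343 ≈ -0.0032395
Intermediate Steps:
s(o, R) = -2*o + R*o
V(Y) = -14*Y (V(Y) = 2*((3 + 5*(-2 + (Y - Y)))*Y) = 2*((3 + 5*(-2 + 0))*Y) = 2*((3 + 5*(-2))*Y) = 2*((3 - 10)*Y) = 2*(-7*Y) = -14*Y)
1/(V(22) + (3364 + (107 - 1*580))/(-4219)) = 1/(-14*22 + (3364 + (107 - 1*580))/(-4219)) = 1/(-308 + (3364 + (107 - 580))*(-1/4219)) = 1/(-308 + (3364 - 473)*(-1/4219)) = 1/(-308 + 2891*(-1/4219)) = 1/(-308 - 2891/4219) = 1/(-1302343/4219) = -4219/1302343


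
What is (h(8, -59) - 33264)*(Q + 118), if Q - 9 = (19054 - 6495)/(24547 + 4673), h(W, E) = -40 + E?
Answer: -41409032379/9740 ≈ -4.2514e+6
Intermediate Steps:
Q = 275539/29220 (Q = 9 + (19054 - 6495)/(24547 + 4673) = 9 + 12559/29220 = 275539/29220 ≈ 9.4298)
(h(8, -59) - 33264)*(Q + 118) = ((-40 - 59) - 33264)*(275539/29220 + 118) = (-99 - 33264)*(3723499/29220) = -33363*3723499/29220 = -41409032379/9740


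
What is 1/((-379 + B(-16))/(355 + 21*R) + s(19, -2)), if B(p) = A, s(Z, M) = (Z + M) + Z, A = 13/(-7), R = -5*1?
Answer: 875/30167 ≈ 0.029005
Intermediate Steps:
R = -5
A = -13/7 (A = 13*(-⅐) = -13/7 ≈ -1.8571)
s(Z, M) = M + 2*Z (s(Z, M) = (M + Z) + Z = M + 2*Z)
B(p) = -13/7
1/((-379 + B(-16))/(355 + 21*R) + s(19, -2)) = 1/((-379 - 13/7)/(355 + 21*(-5)) + (-2 + 2*19)) = 1/(-2666/(7*(355 - 105)) + (-2 + 38)) = 1/(-2666/7/250 + 36) = 1/(-2666/7*1/250 + 36) = 1/(-1333/875 + 36) = 1/(30167/875) = 875/30167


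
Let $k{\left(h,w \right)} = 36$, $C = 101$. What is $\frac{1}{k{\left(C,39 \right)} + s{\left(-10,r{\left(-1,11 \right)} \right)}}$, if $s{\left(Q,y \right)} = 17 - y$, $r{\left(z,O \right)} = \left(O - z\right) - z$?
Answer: $\frac{1}{40} \approx 0.025$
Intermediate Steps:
$r{\left(z,O \right)} = O - 2 z$
$\frac{1}{k{\left(C,39 \right)} + s{\left(-10,r{\left(-1,11 \right)} \right)}} = \frac{1}{36 + \left(17 - \left(11 - -2\right)\right)} = \frac{1}{36 + \left(17 - \left(11 + 2\right)\right)} = \frac{1}{36 + \left(17 - 13\right)} = \frac{1}{36 + 4} = \frac{1}{40}$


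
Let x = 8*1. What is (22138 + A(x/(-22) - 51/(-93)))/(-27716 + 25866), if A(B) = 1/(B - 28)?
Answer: -5675097/474250 ≈ -11.966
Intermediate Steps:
x = 8
A(B) = 1/(-28 + B)
(22138 + A(x/(-22) - 51/(-93)))/(-27716 + 25866) = (22138 + 1/(-28 + (8/(-22) - 51/(-93))))/(-27716 + 25866) = (22138 + 1/(-28 + (8*(-1/22) - 51*(-1/93))))/(-1850) = (22138 + 1/(-28 + (-4/11 + 17/31)))*(-1/1850) = (22138 + 1/(-28 + 63/341))*(-1/1850) = (22138 + 1/(-9485/341))*(-1/1850) = (22138 - 341/9485)*(-1/1850) = (209978589/9485)*(-1/1850) = -5675097/474250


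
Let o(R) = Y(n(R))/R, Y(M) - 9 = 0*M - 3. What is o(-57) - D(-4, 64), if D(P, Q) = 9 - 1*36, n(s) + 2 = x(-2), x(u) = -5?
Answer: 511/19 ≈ 26.895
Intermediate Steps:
n(s) = -7 (n(s) = -2 - 5 = -7)
Y(M) = 6 (Y(M) = 9 + (0*M - 3) = 9 + (0 - 3) = 9 - 3 = 6)
D(P, Q) = -27 (D(P, Q) = 9 - 36 = -27)
o(R) = 6/R
o(-57) - D(-4, 64) = 6/(-57) - 1*(-27) = 6*(-1/57) + 27 = -2/19 + 27 = 511/19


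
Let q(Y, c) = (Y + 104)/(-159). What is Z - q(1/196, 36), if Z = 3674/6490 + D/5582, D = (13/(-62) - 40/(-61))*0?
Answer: 3739321/3064460 ≈ 1.2202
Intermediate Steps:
q(Y, c) = -104/159 - Y/159 (q(Y, c) = (104 + Y)*(-1/159) = -104/159 - Y/159)
D = 0 (D = (13*(-1/62) - 40*(-1/61))*0 = (-13/62 + 40/61)*0 = (1687/3782)*0 = 0)
Z = 167/295 (Z = 3674/6490 + 0/5582 = 3674*(1/6490) + 0*(1/5582) = 167/295 + 0 = 167/295 ≈ 0.56610)
Z - q(1/196, 36) = 167/295 - (-104/159 - 1/159/196) = 167/295 - (-104/159 - 1/159*1/196) = 167/295 - (-104/159 - 1/31164) = 167/295 - 1*(-6795/10388) = 167/295 + 6795/10388 = 3739321/3064460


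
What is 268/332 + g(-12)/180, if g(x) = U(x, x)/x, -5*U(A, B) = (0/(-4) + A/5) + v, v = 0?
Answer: 301417/373500 ≈ 0.80701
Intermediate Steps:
U(A, B) = -A/25 (U(A, B) = -((0/(-4) + A/5) + 0)/5 = -((0*(-¼) + A*(⅕)) + 0)/5 = -((0 + A/5) + 0)/5 = -(A/5 + 0)/5 = -A/25)
g(x) = -1/25 (g(x) = (-x/25)/x = -1/25)
268/332 + g(-12)/180 = 268/332 - 1/25/180 = 268*(1/332) - 1/25*1/180 = 67/83 - 1/4500 = 301417/373500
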